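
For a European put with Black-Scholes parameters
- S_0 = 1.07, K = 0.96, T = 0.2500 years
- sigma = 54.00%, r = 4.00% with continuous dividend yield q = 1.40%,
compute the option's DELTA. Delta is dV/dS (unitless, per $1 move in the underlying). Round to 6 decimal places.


Answer: Delta = -0.286444

Derivation:
d1 = 0.5608542333; d2 = 0.2908542333
phi(d1) = 0.3408825570; exp(-qT) = 0.9965061179; exp(-rT) = 0.9900498337
N(-d1) = 0.2874484559
Delta = -exp(-qT) * N(-d1) = -0.9965061179 * 0.2874484559 = -0.286444


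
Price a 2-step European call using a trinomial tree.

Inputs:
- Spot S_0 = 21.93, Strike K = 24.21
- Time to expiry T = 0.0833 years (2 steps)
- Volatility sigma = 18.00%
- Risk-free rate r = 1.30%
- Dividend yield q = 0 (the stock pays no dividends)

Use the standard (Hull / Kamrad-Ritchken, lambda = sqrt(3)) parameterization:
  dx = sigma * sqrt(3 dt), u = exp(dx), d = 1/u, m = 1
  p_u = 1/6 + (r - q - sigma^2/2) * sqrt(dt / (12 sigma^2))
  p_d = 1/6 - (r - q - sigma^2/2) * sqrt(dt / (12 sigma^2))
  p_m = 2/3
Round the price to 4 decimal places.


Answer: Price = V(0,0) = 0.0191

Derivation:
dt = T/N = 0.041650; dx = sigma*sqrt(3*dt) = 0.063627
u = exp(dx) = 1.065695; d = 1/u = 0.938355
p_u = 0.165619, p_m = 0.666667, p_d = 0.167714
Discount per step: exp(-r*dt) = 0.999459
Stock lattice S(k, j) with j the centered position index:
  k=0: S(0,+0) = 21.9300
  k=1: S(1,-1) = 20.5781; S(1,+0) = 21.9300; S(1,+1) = 23.3707
  k=2: S(2,-2) = 19.3096; S(2,-1) = 20.5781; S(2,+0) = 21.9300; S(2,+1) = 23.3707; S(2,+2) = 24.9060
Terminal payoffs V(N, j) = max(S_T - K, 0):
  V(2,-2) = 0.000000; V(2,-1) = 0.000000; V(2,+0) = 0.000000; V(2,+1) = 0.000000; V(2,+2) = 0.696015
Backward induction: V(k, j) = exp(-r*dt) * [p_u * V(k+1, j+1) + p_m * V(k+1, j) + p_d * V(k+1, j-1)]
  V(1,-1) = exp(-r*dt) * [p_u*0.000000 + p_m*0.000000 + p_d*0.000000] = 0.000000
  V(1,+0) = exp(-r*dt) * [p_u*0.000000 + p_m*0.000000 + p_d*0.000000] = 0.000000
  V(1,+1) = exp(-r*dt) * [p_u*0.696015 + p_m*0.000000 + p_d*0.000000] = 0.115211
  V(0,+0) = exp(-r*dt) * [p_u*0.115211 + p_m*0.000000 + p_d*0.000000] = 0.019071


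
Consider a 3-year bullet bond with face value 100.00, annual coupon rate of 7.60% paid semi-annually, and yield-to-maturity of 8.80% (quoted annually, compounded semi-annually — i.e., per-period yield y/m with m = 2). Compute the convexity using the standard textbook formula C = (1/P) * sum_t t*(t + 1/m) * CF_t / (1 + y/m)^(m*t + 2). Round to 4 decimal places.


Answer: Convexity = 8.5010

Derivation:
Coupon per period c = face * coupon_rate / m = 3.800000
Periods per year m = 2; per-period yield y/m = 0.044000
Number of cashflows N = 6
Cashflows (t years, CF_t, discount factor 1/(1+y/m)^(m*t), PV):
  t = 0.5000: CF_t = 3.800000, DF = 0.957854, PV = 3.639847
  t = 1.0000: CF_t = 3.800000, DF = 0.917485, PV = 3.486443
  t = 1.5000: CF_t = 3.800000, DF = 0.878817, PV = 3.339505
  t = 2.0000: CF_t = 3.800000, DF = 0.841779, PV = 3.198760
  t = 2.5000: CF_t = 3.800000, DF = 0.806302, PV = 3.063946
  t = 3.0000: CF_t = 103.800000, DF = 0.772320, PV = 80.166766
Price P = sum_t PV_t = 96.895266
Convexity numerator sum_t t*(t + 1/m) * CF_t / (1+y/m)^(m*t + 2):
  t = 0.5000: term = 1.669753
  t = 1.0000: term = 4.798139
  t = 1.5000: term = 9.191838
  t = 2.0000: term = 14.674071
  t = 2.5000: term = 21.083435
  t = 3.0000: term = 772.294004
Convexity = (1/P) * sum = 823.711240 / 96.895266 = 8.501047


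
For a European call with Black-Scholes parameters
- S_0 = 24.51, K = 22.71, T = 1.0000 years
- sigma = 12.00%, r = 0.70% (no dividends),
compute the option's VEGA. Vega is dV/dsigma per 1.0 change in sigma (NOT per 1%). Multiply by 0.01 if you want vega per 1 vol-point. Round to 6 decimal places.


Answer: Vega = 7.358902

Derivation:
d1 = 0.7539653452; d2 = 0.6339653452
phi(d1) = 0.3002408167; exp(-qT) = 1.0000000000; exp(-rT) = 0.9930244429
Vega = S * exp(-qT) * phi(d1) * sqrt(T) = 24.5100 * 1.0000000000 * 0.3002408167 * 1.0000000000 = 7.358902


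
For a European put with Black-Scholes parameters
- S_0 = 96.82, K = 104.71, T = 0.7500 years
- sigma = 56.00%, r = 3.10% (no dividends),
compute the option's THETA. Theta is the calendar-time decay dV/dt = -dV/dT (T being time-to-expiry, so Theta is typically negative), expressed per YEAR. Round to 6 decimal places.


Answer: Theta = -10.358091

Derivation:
d1 = 0.1288913036; d2 = -0.3560829225
phi(d1) = 0.3956421977; exp(-qT) = 1.0000000000; exp(-rT) = 0.9770181987
Theta = -S*exp(-qT)*phi(d1)*sigma/(2*sqrt(T)) + r*K*exp(-rT)*N(-d2) - q*S*exp(-qT)*N(-d1)
N(-d1) = 0.4487218290; N(-d2) = 0.6391107670; sqrt(T) = 0.8660254038
Term 1 = -96.8200 * 1.0000000000 * 0.3956421977 * 0.5600 / (2 * 0.8660254038) = -12.3849735536
Term 2 = 0.0310 * 104.7100 * 0.9770181987 * 0.6391107670 = 2.0268828164
Term 3 = 0 (no dividend yield, q = 0)
Theta = -12.3849735536 + (2.0268828164) + (0.0000000000) = -10.358091


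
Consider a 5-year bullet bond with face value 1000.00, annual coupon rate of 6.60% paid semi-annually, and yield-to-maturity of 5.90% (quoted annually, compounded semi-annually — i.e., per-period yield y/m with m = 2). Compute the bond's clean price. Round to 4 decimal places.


Coupon per period c = face * coupon_rate / m = 33.000000
Periods per year m = 2; per-period yield y/m = 0.029500
Number of cashflows N = 10
Cashflows (t years, CF_t, discount factor 1/(1+y/m)^(m*t), PV):
  t = 0.5000: CF_t = 33.000000, DF = 0.971345, PV = 32.054395
  t = 1.0000: CF_t = 33.000000, DF = 0.943512, PV = 31.135887
  t = 1.5000: CF_t = 33.000000, DF = 0.916476, PV = 30.243698
  t = 2.0000: CF_t = 33.000000, DF = 0.890214, PV = 29.377074
  t = 2.5000: CF_t = 33.000000, DF = 0.864706, PV = 28.535283
  t = 3.0000: CF_t = 33.000000, DF = 0.839928, PV = 27.717613
  t = 3.5000: CF_t = 33.000000, DF = 0.815860, PV = 26.923374
  t = 4.0000: CF_t = 33.000000, DF = 0.792482, PV = 26.151893
  t = 4.5000: CF_t = 33.000000, DF = 0.769773, PV = 25.402519
  t = 5.0000: CF_t = 1033.000000, DF = 0.747716, PV = 772.390302
Price P = sum_t PV_t = 1029.932037

Answer: Price = 1029.9320


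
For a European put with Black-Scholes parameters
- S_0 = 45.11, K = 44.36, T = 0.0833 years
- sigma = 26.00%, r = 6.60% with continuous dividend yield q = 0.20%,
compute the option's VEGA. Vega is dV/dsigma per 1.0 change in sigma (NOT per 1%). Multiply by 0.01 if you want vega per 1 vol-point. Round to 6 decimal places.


Answer: Vega = 4.914734

Derivation:
d1 = 0.3319876801; d2 = 0.2569471577
phi(d1) = 0.3775521995; exp(-qT) = 0.9998334139; exp(-rT) = 0.9945172852
Vega = S * exp(-qT) * phi(d1) * sqrt(T) = 45.1100 * 0.9998334139 * 0.3775521995 * 0.2886173938 = 4.914734


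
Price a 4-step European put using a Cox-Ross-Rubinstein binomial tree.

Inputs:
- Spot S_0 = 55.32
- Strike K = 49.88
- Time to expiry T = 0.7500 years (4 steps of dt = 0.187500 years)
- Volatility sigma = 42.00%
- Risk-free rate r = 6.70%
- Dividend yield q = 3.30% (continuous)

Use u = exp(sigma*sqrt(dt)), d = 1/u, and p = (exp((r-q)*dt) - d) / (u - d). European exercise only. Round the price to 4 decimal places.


dt = T/N = 0.187500
u = exp(sigma*sqrt(dt)) = 1.199453; d = 1/u = 0.833714
p = (exp((r-q)*dt) - d) / (u - d) = 0.472145
Discount per step: exp(-r*dt) = 0.987516
Stock lattice S(k, i) with i counting down-moves:
  k=0: S(0,0) = 55.3200
  k=1: S(1,0) = 66.3537; S(1,1) = 46.1210
  k=2: S(2,0) = 79.5881; S(2,1) = 55.3200; S(2,2) = 38.4517
  k=3: S(3,0) = 95.4622; S(3,1) = 66.3537; S(3,2) = 46.1210; S(3,3) = 32.0577
  k=4: S(4,0) = 114.5024; S(4,1) = 79.5881; S(4,2) = 55.3200; S(4,3) = 38.4517; S(4,4) = 26.7270
Terminal payoffs V(N, i) = max(K - S_T, 0):
  V(4,0) = 0.000000; V(4,1) = 0.000000; V(4,2) = 0.000000; V(4,3) = 11.428264; V(4,4) = 23.153030
Backward induction: V(k, i) = exp(-r*dt) * [p * V(k+1, i) + (1-p) * V(k+1, i+1)].
  V(3,0) = exp(-r*dt) * [p*0.000000 + (1-p)*0.000000] = 0.000000
  V(3,1) = exp(-r*dt) * [p*0.000000 + (1-p)*0.000000] = 0.000000
  V(3,2) = exp(-r*dt) * [p*0.000000 + (1-p)*11.428264] = 5.957161
  V(3,3) = exp(-r*dt) * [p*11.428264 + (1-p)*23.153030] = 17.397312
  V(2,0) = exp(-r*dt) * [p*0.000000 + (1-p)*0.000000] = 0.000000
  V(2,1) = exp(-r*dt) * [p*0.000000 + (1-p)*5.957161] = 3.105263
  V(2,2) = exp(-r*dt) * [p*5.957161 + (1-p)*17.397312] = 11.846149
  V(1,0) = exp(-r*dt) * [p*0.000000 + (1-p)*3.105263] = 1.618667
  V(1,1) = exp(-r*dt) * [p*3.105263 + (1-p)*11.846149] = 7.622820
  V(0,0) = exp(-r*dt) * [p*1.618667 + (1-p)*7.622820] = 4.728218

Answer: Price = V(0,0) = 4.7282


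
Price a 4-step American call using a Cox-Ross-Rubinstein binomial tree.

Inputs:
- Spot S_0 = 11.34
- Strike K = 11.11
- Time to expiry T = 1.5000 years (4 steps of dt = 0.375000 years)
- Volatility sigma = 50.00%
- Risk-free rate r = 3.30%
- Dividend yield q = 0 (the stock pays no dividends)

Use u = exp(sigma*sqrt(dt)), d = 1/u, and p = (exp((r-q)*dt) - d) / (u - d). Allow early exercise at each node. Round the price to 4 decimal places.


dt = T/N = 0.375000
u = exp(sigma*sqrt(dt)) = 1.358235; d = 1/u = 0.736250
p = (exp((r-q)*dt) - d) / (u - d) = 0.444065
Discount per step: exp(-r*dt) = 0.987701
Stock lattice S(k, i) with i counting down-moves:
  k=0: S(0,0) = 11.3400
  k=1: S(1,0) = 15.4024; S(1,1) = 8.3491
  k=2: S(2,0) = 20.9201; S(2,1) = 11.3400; S(2,2) = 6.1470
  k=3: S(3,0) = 28.4144; S(3,1) = 15.4024; S(3,2) = 8.3491; S(3,3) = 4.5257
  k=4: S(4,0) = 38.5934; S(4,1) = 20.9201; S(4,2) = 11.3400; S(4,3) = 6.1470; S(4,4) = 3.3321
Terminal payoffs V(N, i) = max(S_T - K, 0):
  V(4,0) = 27.483396; V(4,1) = 9.810065; V(4,2) = 0.230000; V(4,3) = 0.000000; V(4,4) = 0.000000
Backward induction: V(k, i) = exp(-r*dt) * [p * V(k+1, i) + (1-p) * V(k+1, i+1)]; then take max(V_cont, immediate exercise) for American.
  V(3,0) = exp(-r*dt) * [p*27.483396 + (1-p)*9.810065] = 17.441008; exercise = 17.304369; V(3,0) = max -> 17.441008
  V(3,1) = exp(-r*dt) * [p*9.810065 + (1-p)*0.230000] = 4.429026; exercise = 4.292387; V(3,1) = max -> 4.429026
  V(3,2) = exp(-r*dt) * [p*0.230000 + (1-p)*0.000000] = 0.100879; exercise = 0.000000; V(3,2) = max -> 0.100879
  V(3,3) = exp(-r*dt) * [p*0.000000 + (1-p)*0.000000] = 0.000000; exercise = 0.000000; V(3,3) = max -> 0.000000
  V(2,0) = exp(-r*dt) * [p*17.441008 + (1-p)*4.429026] = 10.081662; exercise = 9.810065; V(2,0) = max -> 10.081662
  V(2,1) = exp(-r*dt) * [p*4.429026 + (1-p)*0.100879] = 1.997981; exercise = 0.230000; V(2,1) = max -> 1.997981
  V(2,2) = exp(-r*dt) * [p*0.100879 + (1-p)*0.000000] = 0.044246; exercise = 0.000000; V(2,2) = max -> 0.044246
  V(1,0) = exp(-r*dt) * [p*10.081662 + (1-p)*1.997981] = 5.518944; exercise = 4.292387; V(1,0) = max -> 5.518944
  V(1,1) = exp(-r*dt) * [p*1.997981 + (1-p)*0.044246] = 0.900618; exercise = 0.000000; V(1,1) = max -> 0.900618
  V(0,0) = exp(-r*dt) * [p*5.518944 + (1-p)*0.900618] = 2.915158; exercise = 0.230000; V(0,0) = max -> 2.915158

Answer: Price = V(0,0) = 2.9152


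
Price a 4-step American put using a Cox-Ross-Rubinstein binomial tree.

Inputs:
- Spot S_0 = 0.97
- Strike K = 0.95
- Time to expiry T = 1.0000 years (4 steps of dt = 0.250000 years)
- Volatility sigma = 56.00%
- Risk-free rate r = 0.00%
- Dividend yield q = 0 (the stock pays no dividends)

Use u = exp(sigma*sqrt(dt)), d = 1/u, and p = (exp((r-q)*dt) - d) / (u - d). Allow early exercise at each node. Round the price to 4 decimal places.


Answer: Price = V(0,0) = 0.1926

Derivation:
dt = T/N = 0.250000
u = exp(sigma*sqrt(dt)) = 1.323130; d = 1/u = 0.755784
p = (exp((r-q)*dt) - d) / (u - d) = 0.430454
Discount per step: exp(-r*dt) = 1.000000
Stock lattice S(k, i) with i counting down-moves:
  k=0: S(0,0) = 0.9700
  k=1: S(1,0) = 1.2834; S(1,1) = 0.7331
  k=2: S(2,0) = 1.6982; S(2,1) = 0.9700; S(2,2) = 0.5541
  k=3: S(3,0) = 2.2469; S(3,1) = 1.2834; S(3,2) = 0.7331; S(3,3) = 0.4188
  k=4: S(4,0) = 2.9729; S(4,1) = 1.6982; S(4,2) = 0.9700; S(4,3) = 0.5541; S(4,4) = 0.3165
Terminal payoffs V(N, i) = max(K - S_T, 0):
  V(4,0) = 0.000000; V(4,1) = 0.000000; V(4,2) = 0.000000; V(4,3) = 0.395927; V(4,4) = 0.633509
Backward induction: V(k, i) = exp(-r*dt) * [p * V(k+1, i) + (1-p) * V(k+1, i+1)]; then take max(V_cont, immediate exercise) for American.
  V(3,0) = exp(-r*dt) * [p*0.000000 + (1-p)*0.000000] = 0.000000; exercise = 0.000000; V(3,0) = max -> 0.000000
  V(3,1) = exp(-r*dt) * [p*0.000000 + (1-p)*0.000000] = 0.000000; exercise = 0.000000; V(3,1) = max -> 0.000000
  V(3,2) = exp(-r*dt) * [p*0.000000 + (1-p)*0.395927] = 0.225499; exercise = 0.216890; V(3,2) = max -> 0.225499
  V(3,3) = exp(-r*dt) * [p*0.395927 + (1-p)*0.633509] = 0.531241; exercise = 0.531241; V(3,3) = max -> 0.531241
  V(2,0) = exp(-r*dt) * [p*0.000000 + (1-p)*0.000000] = 0.000000; exercise = 0.000000; V(2,0) = max -> 0.000000
  V(2,1) = exp(-r*dt) * [p*0.000000 + (1-p)*0.225499] = 0.128432; exercise = 0.000000; V(2,1) = max -> 0.128432
  V(2,2) = exp(-r*dt) * [p*0.225499 + (1-p)*0.531241] = 0.399633; exercise = 0.395927; V(2,2) = max -> 0.399633
  V(1,0) = exp(-r*dt) * [p*0.000000 + (1-p)*0.128432] = 0.073148; exercise = 0.000000; V(1,0) = max -> 0.073148
  V(1,1) = exp(-r*dt) * [p*0.128432 + (1-p)*0.399633] = 0.282894; exercise = 0.216890; V(1,1) = max -> 0.282894
  V(0,0) = exp(-r*dt) * [p*0.073148 + (1-p)*0.282894] = 0.192608; exercise = 0.000000; V(0,0) = max -> 0.192608


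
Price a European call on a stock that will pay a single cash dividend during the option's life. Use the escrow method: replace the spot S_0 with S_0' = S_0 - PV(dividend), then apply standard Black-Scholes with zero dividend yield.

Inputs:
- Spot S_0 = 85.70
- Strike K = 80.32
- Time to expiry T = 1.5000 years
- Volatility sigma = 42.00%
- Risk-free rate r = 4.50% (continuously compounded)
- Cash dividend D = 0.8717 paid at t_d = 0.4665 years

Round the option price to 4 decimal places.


Answer: Price = 21.5607

Derivation:
PV(D) = D * exp(-r * t_d) = 0.8717 * 0.97922631 = 0.85359157
S_0' = S_0 - PV(D) = 85.7000 - 0.85359157 = 84.84640843
d1 = (ln(S_0'/K) + (r + sigma^2/2)*T) / (sigma*sqrt(T)) = 0.49499912
d2 = d1 - sigma*sqrt(T) = -0.01939373
exp(-rT) = 0.93472772
N(d1) = 0.68969963; N(d2) = 0.49226351
C = S_0' * N(d1) - K * exp(-rT) * N(d2) = 84.84640843 * 0.68969963 - 80.3200 * 0.93472772 * 0.49226351 = 21.5607


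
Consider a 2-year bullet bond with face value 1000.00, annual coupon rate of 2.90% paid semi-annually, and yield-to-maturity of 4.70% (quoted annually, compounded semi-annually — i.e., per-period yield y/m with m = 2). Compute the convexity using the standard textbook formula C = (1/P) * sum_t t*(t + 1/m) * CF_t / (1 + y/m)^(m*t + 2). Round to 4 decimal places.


Coupon per period c = face * coupon_rate / m = 14.500000
Periods per year m = 2; per-period yield y/m = 0.023500
Number of cashflows N = 4
Cashflows (t years, CF_t, discount factor 1/(1+y/m)^(m*t), PV):
  t = 0.5000: CF_t = 14.500000, DF = 0.977040, PV = 14.167074
  t = 1.0000: CF_t = 14.500000, DF = 0.954606, PV = 13.841792
  t = 1.5000: CF_t = 14.500000, DF = 0.932688, PV = 13.523978
  t = 2.0000: CF_t = 1014.500000, DF = 0.911273, PV = 924.486691
Price P = sum_t PV_t = 966.019535
Convexity numerator sum_t t*(t + 1/m) * CF_t / (1+y/m)^(m*t + 2):
  t = 0.5000: term = 6.761989
  t = 1.0000: term = 19.820193
  t = 1.5000: term = 38.730225
  t = 2.0000: term = 4412.604197
Convexity = (1/P) * sum = 4477.916604 / 966.019535 = 4.635431

Answer: Convexity = 4.6354


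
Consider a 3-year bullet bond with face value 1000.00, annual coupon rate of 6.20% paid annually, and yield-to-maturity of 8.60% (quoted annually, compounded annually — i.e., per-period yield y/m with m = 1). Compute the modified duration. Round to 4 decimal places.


Coupon per period c = face * coupon_rate / m = 62.000000
Periods per year m = 1; per-period yield y/m = 0.086000
Number of cashflows N = 3
Cashflows (t years, CF_t, discount factor 1/(1+y/m)^(m*t), PV):
  t = 1.0000: CF_t = 62.000000, DF = 0.920810, PV = 57.090239
  t = 2.0000: CF_t = 62.000000, DF = 0.847892, PV = 52.569281
  t = 3.0000: CF_t = 1062.000000, DF = 0.780747, PV = 829.153696
Price P = sum_t PV_t = 938.813217
First compute Macaulay numerator sum_t t * PV_t:
  t * PV_t at t = 1.0000: 57.090239
  t * PV_t at t = 2.0000: 105.138562
  t * PV_t at t = 3.0000: 2487.461088
Macaulay duration D = 2649.689890 / 938.813217 = 2.822382
Modified duration = D / (1 + y/m) = 2.822382 / (1 + 0.086000) = 2.598879

Answer: Modified duration = 2.5989


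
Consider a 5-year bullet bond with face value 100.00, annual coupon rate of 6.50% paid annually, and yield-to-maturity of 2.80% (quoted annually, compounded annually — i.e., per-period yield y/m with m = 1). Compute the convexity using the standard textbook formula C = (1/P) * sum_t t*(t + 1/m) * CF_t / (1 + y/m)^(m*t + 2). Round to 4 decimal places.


Answer: Convexity = 24.4219

Derivation:
Coupon per period c = face * coupon_rate / m = 6.500000
Periods per year m = 1; per-period yield y/m = 0.028000
Number of cashflows N = 5
Cashflows (t years, CF_t, discount factor 1/(1+y/m)^(m*t), PV):
  t = 1.0000: CF_t = 6.500000, DF = 0.972763, PV = 6.322957
  t = 2.0000: CF_t = 6.500000, DF = 0.946267, PV = 6.150737
  t = 3.0000: CF_t = 6.500000, DF = 0.920493, PV = 5.983207
  t = 4.0000: CF_t = 6.500000, DF = 0.895422, PV = 5.820240
  t = 5.0000: CF_t = 106.500000, DF = 0.871033, PV = 92.764976
Price P = sum_t PV_t = 117.042116
Convexity numerator sum_t t*(t + 1/m) * CF_t / (1+y/m)^(m*t + 2):
  t = 1.0000: term = 11.966414
  t = 2.0000: term = 34.921440
  t = 3.0000: term = 67.940545
  t = 4.0000: term = 110.150041
  t = 5.0000: term = 2633.413514
Convexity = (1/P) * sum = 2858.391954 / 117.042116 = 24.421909


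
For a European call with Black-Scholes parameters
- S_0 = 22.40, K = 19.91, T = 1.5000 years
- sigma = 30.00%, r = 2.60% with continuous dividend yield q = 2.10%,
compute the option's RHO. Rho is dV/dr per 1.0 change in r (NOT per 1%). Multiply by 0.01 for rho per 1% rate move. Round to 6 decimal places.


Answer: Rho = 16.157718

Derivation:
d1 = 0.5248408472; d2 = 0.1574173858
phi(d1) = 0.3476123035; exp(-qT) = 0.9689909565; exp(-rT) = 0.9617507091
N(d2) = 0.5625420438
Rho = K*T*exp(-rT)*N(d2) = 19.9100 * 1.5000 * 0.9617507091 * 0.5625420438 = 16.157718


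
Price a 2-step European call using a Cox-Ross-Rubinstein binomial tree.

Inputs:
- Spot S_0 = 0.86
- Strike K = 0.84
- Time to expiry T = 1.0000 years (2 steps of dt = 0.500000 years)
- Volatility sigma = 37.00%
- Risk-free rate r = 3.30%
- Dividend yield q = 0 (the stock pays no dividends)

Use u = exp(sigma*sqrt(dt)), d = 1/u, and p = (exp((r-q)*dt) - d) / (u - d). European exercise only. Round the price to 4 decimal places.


Answer: Price = V(0,0) = 0.1383

Derivation:
dt = T/N = 0.500000
u = exp(sigma*sqrt(dt)) = 1.299045; d = 1/u = 0.769796
p = (exp((r-q)*dt) - d) / (u - d) = 0.466398
Discount per step: exp(-r*dt) = 0.983635
Stock lattice S(k, i) with i counting down-moves:
  k=0: S(0,0) = 0.8600
  k=1: S(1,0) = 1.1172; S(1,1) = 0.6620
  k=2: S(2,0) = 1.4513; S(2,1) = 0.8600; S(2,2) = 0.5096
Terminal payoffs V(N, i) = max(S_T - K, 0):
  V(2,0) = 0.611266; V(2,1) = 0.020000; V(2,2) = 0.000000
Backward induction: V(k, i) = exp(-r*dt) * [p * V(k+1, i) + (1-p) * V(k+1, i+1)].
  V(1,0) = exp(-r*dt) * [p*0.611266 + (1-p)*0.020000] = 0.290925
  V(1,1) = exp(-r*dt) * [p*0.020000 + (1-p)*0.000000] = 0.009175
  V(0,0) = exp(-r*dt) * [p*0.290925 + (1-p)*0.009175] = 0.138282


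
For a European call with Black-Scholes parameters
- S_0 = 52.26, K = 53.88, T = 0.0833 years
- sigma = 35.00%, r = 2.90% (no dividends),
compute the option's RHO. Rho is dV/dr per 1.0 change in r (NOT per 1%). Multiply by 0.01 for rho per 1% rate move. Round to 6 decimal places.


d1 = -0.2277881370; d2 = -0.3288042248
phi(d1) = 0.3887253403; exp(-qT) = 1.0000000000; exp(-rT) = 0.9975872155
N(d2) = 0.3711518348
Rho = K*T*exp(-rT)*N(d2) = 53.8800 * 0.0833 * 0.9975872155 * 0.3711518348 = 1.661786

Answer: Rho = 1.661786


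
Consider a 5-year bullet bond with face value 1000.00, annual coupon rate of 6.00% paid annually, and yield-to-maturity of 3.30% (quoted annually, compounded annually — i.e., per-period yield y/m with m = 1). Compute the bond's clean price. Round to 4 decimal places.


Coupon per period c = face * coupon_rate / m = 60.000000
Periods per year m = 1; per-period yield y/m = 0.033000
Number of cashflows N = 5
Cashflows (t years, CF_t, discount factor 1/(1+y/m)^(m*t), PV):
  t = 1.0000: CF_t = 60.000000, DF = 0.968054, PV = 58.083253
  t = 2.0000: CF_t = 60.000000, DF = 0.937129, PV = 56.227737
  t = 3.0000: CF_t = 60.000000, DF = 0.907192, PV = 54.431498
  t = 4.0000: CF_t = 60.000000, DF = 0.878211, PV = 52.692641
  t = 5.0000: CF_t = 1060.000000, DF = 0.850156, PV = 901.164879
Price P = sum_t PV_t = 1122.600008

Answer: Price = 1122.6000


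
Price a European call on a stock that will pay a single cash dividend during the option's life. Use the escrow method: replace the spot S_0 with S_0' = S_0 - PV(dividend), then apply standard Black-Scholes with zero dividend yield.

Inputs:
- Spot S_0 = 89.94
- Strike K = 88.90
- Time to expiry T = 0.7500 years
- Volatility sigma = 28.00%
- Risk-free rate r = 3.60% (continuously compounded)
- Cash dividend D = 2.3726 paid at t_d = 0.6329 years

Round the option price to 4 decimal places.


Answer: Price = 8.9587

Derivation:
PV(D) = D * exp(-r * t_d) = 2.3726 * 0.97747320 = 2.31915292
S_0' = S_0 - PV(D) = 89.9400 - 2.31915292 = 87.62084708
d1 = (ln(S_0'/K) + (r + sigma^2/2)*T) / (sigma*sqrt(T)) = 0.17282076
d2 = d1 - sigma*sqrt(T) = -0.06966635
exp(-rT) = 0.97336124
N(d1) = 0.56860384; N(d2) = 0.47222961
C = S_0' * N(d1) - K * exp(-rT) * N(d2) = 87.62084708 * 0.56860384 - 88.9000 * 0.97336124 * 0.47222961 = 8.9587


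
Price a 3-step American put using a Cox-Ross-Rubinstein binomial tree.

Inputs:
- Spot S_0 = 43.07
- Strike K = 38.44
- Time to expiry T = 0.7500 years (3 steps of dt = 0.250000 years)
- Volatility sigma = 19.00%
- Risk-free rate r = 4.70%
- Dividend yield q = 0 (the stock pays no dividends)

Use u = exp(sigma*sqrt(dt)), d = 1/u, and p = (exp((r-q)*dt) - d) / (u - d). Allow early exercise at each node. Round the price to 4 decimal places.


Answer: Price = V(0,0) = 0.5876

Derivation:
dt = T/N = 0.250000
u = exp(sigma*sqrt(dt)) = 1.099659; d = 1/u = 0.909373
p = (exp((r-q)*dt) - d) / (u - d) = 0.538381
Discount per step: exp(-r*dt) = 0.988319
Stock lattice S(k, i) with i counting down-moves:
  k=0: S(0,0) = 43.0700
  k=1: S(1,0) = 47.3623; S(1,1) = 39.1667
  k=2: S(2,0) = 52.0824; S(2,1) = 43.0700; S(2,2) = 35.6171
  k=3: S(3,0) = 57.2729; S(3,1) = 47.3623; S(3,2) = 39.1667; S(3,3) = 32.3893
Terminal payoffs V(N, i) = max(K - S_T, 0):
  V(3,0) = 0.000000; V(3,1) = 0.000000; V(3,2) = 0.000000; V(3,3) = 6.050746
Backward induction: V(k, i) = exp(-r*dt) * [p * V(k+1, i) + (1-p) * V(k+1, i+1)]; then take max(V_cont, immediate exercise) for American.
  V(2,0) = exp(-r*dt) * [p*0.000000 + (1-p)*0.000000] = 0.000000; exercise = 0.000000; V(2,0) = max -> 0.000000
  V(2,1) = exp(-r*dt) * [p*0.000000 + (1-p)*0.000000] = 0.000000; exercise = 0.000000; V(2,1) = max -> 0.000000
  V(2,2) = exp(-r*dt) * [p*0.000000 + (1-p)*6.050746] = 2.760511; exercise = 2.822870; V(2,2) = max -> 2.822870
  V(1,0) = exp(-r*dt) * [p*0.000000 + (1-p)*0.000000] = 0.000000; exercise = 0.000000; V(1,0) = max -> 0.000000
  V(1,1) = exp(-r*dt) * [p*0.000000 + (1-p)*2.822870] = 1.287868; exercise = 0.000000; V(1,1) = max -> 1.287868
  V(0,0) = exp(-r*dt) * [p*0.000000 + (1-p)*1.287868] = 0.587560; exercise = 0.000000; V(0,0) = max -> 0.587560


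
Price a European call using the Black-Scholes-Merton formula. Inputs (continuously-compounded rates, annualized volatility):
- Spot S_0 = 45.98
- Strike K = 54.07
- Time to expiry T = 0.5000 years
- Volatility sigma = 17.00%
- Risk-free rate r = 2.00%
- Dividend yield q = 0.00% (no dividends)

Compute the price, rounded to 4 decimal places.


d1 = (ln(S/K) + (r - q + 0.5*sigma^2) * T) / (sigma * sqrt(T)) = -1.20497637
d2 = d1 - sigma * sqrt(T) = -1.32518453
exp(-rT) = 0.99004983; exp(-qT) = 1.00000000
C = S_0 * exp(-qT) * N(d1) - K * exp(-rT) * N(d2)
N(d1) = 0.11410621; N(d2) = 0.09255498
C = 45.9800 * 1.00000000 * 0.11410621 - 54.0700 * 0.99004983 * 0.09255498 = 0.2920

Answer: Price = 0.2920


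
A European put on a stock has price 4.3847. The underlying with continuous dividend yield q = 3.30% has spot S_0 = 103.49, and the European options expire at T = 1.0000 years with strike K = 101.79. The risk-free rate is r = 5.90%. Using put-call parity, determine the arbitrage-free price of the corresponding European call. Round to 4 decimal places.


Answer: Call price = 8.5571

Derivation:
Put-call parity: C - P = S_0 * exp(-qT) - K * exp(-rT).
S_0 * exp(-qT) = 103.4900 * 0.96753856 = 100.13056553
K * exp(-rT) = 101.7900 * 0.94270677 = 95.95812203
C = P + S*exp(-qT) - K*exp(-rT)
C = 4.3847 + 100.13056553 - 95.95812203 = 8.5571


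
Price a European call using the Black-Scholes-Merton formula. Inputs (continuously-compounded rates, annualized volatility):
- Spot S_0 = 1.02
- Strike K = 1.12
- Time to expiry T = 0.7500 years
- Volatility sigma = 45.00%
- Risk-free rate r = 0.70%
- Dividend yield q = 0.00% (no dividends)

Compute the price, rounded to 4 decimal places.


Answer: Price = 0.1219

Derivation:
d1 = (ln(S/K) + (r - q + 0.5*sigma^2) * T) / (sigma * sqrt(T)) = -0.03166075
d2 = d1 - sigma * sqrt(T) = -0.42137219
exp(-rT) = 0.99476376; exp(-qT) = 1.00000000
C = S_0 * exp(-qT) * N(d1) - K * exp(-rT) * N(d2)
N(d1) = 0.48737130; N(d2) = 0.33674166
C = 1.0200 * 1.00000000 * 0.48737130 - 1.1200 * 0.99476376 * 0.33674166 = 0.1219


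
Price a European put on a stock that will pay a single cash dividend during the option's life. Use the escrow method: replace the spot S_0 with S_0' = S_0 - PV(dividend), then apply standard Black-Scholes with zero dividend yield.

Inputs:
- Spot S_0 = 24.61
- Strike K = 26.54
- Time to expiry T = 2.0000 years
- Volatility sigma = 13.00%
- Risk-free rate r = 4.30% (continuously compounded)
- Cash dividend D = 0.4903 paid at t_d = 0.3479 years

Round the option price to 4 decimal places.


PV(D) = D * exp(-r * t_d) = 0.4903 * 0.98515164 = 0.48301985
S_0' = S_0 - PV(D) = 24.6100 - 0.48301985 = 24.12698015
d1 = (ln(S_0'/K) + (r + sigma^2/2)*T) / (sigma*sqrt(T)) = 0.04121722
d2 = d1 - sigma*sqrt(T) = -0.14263054
exp(-rT) = 0.91759423
N(-d1) = 0.48356136; N(-d2) = 0.55670901
P = K * exp(-rT) * N(-d2) - S_0' * N(-d1) = 26.5400 * 0.91759423 * 0.55670901 - 24.12698015 * 0.48356136 = 1.8906

Answer: Price = 1.8906


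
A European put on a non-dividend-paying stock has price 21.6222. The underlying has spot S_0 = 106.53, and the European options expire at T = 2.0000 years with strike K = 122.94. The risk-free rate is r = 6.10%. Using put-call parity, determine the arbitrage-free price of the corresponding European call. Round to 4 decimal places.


Put-call parity: C - P = S_0 * exp(-qT) - K * exp(-rT).
S_0 * exp(-qT) = 106.5300 * 1.00000000 = 106.53000000
K * exp(-rT) = 122.9400 * 0.88514837 = 108.82014042
C = P + S*exp(-qT) - K*exp(-rT)
C = 21.6222 + 106.53000000 - 108.82014042 = 19.3321

Answer: Call price = 19.3321


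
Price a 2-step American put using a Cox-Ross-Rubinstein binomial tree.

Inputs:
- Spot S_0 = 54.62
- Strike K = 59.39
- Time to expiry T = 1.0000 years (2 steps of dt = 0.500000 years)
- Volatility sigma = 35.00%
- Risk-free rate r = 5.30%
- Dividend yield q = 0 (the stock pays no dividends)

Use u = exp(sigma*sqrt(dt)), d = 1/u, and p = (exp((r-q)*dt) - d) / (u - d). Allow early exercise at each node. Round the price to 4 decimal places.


dt = T/N = 0.500000
u = exp(sigma*sqrt(dt)) = 1.280803; d = 1/u = 0.780760
p = (exp((r-q)*dt) - d) / (u - d) = 0.492146
Discount per step: exp(-r*dt) = 0.973848
Stock lattice S(k, i) with i counting down-moves:
  k=0: S(0,0) = 54.6200
  k=1: S(1,0) = 69.9575; S(1,1) = 42.6451
  k=2: S(2,0) = 89.6018; S(2,1) = 54.6200; S(2,2) = 33.2956
Terminal payoffs V(N, i) = max(K - S_T, 0):
  V(2,0) = 0.000000; V(2,1) = 4.770000; V(2,2) = 26.094396
Backward induction: V(k, i) = exp(-r*dt) * [p * V(k+1, i) + (1-p) * V(k+1, i+1)]; then take max(V_cont, immediate exercise) for American.
  V(1,0) = exp(-r*dt) * [p*0.000000 + (1-p)*4.770000] = 2.359112; exercise = 0.000000; V(1,0) = max -> 2.359112
  V(1,1) = exp(-r*dt) * [p*4.770000 + (1-p)*26.094396] = 15.191720; exercise = 16.744884; V(1,1) = max -> 16.744884
  V(0,0) = exp(-r*dt) * [p*2.359112 + (1-p)*16.744884] = 9.412227; exercise = 4.770000; V(0,0) = max -> 9.412227

Answer: Price = V(0,0) = 9.4122


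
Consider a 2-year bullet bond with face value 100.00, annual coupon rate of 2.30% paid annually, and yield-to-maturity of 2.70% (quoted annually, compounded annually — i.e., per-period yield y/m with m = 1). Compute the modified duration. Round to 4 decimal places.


Answer: Modified duration = 1.9254

Derivation:
Coupon per period c = face * coupon_rate / m = 2.300000
Periods per year m = 1; per-period yield y/m = 0.027000
Number of cashflows N = 2
Cashflows (t years, CF_t, discount factor 1/(1+y/m)^(m*t), PV):
  t = 1.0000: CF_t = 2.300000, DF = 0.973710, PV = 2.239533
  t = 2.0000: CF_t = 102.300000, DF = 0.948111, PV = 96.991739
Price P = sum_t PV_t = 99.231272
First compute Macaulay numerator sum_t t * PV_t:
  t * PV_t at t = 1.0000: 2.239533
  t * PV_t at t = 2.0000: 193.983478
Macaulay duration D = 196.223011 / 99.231272 = 1.977431
Modified duration = D / (1 + y/m) = 1.977431 / (1 + 0.027000) = 1.925444


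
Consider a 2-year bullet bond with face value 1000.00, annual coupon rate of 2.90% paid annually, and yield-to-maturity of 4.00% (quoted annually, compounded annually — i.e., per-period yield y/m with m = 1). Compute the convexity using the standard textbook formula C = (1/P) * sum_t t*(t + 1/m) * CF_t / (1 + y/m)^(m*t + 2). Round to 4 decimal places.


Answer: Convexity = 5.4420

Derivation:
Coupon per period c = face * coupon_rate / m = 29.000000
Periods per year m = 1; per-period yield y/m = 0.040000
Number of cashflows N = 2
Cashflows (t years, CF_t, discount factor 1/(1+y/m)^(m*t), PV):
  t = 1.0000: CF_t = 29.000000, DF = 0.961538, PV = 27.884615
  t = 2.0000: CF_t = 1029.000000, DF = 0.924556, PV = 951.368343
Price P = sum_t PV_t = 979.252959
Convexity numerator sum_t t*(t + 1/m) * CF_t / (1+y/m)^(m*t + 2):
  t = 1.0000: term = 51.561789
  t = 2.0000: term = 5277.561075
Convexity = (1/P) * sum = 5329.122864 / 979.252959 = 5.442029


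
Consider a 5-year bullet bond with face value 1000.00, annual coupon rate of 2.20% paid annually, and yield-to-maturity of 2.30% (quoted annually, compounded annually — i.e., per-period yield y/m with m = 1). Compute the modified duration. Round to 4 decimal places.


Coupon per period c = face * coupon_rate / m = 22.000000
Periods per year m = 1; per-period yield y/m = 0.023000
Number of cashflows N = 5
Cashflows (t years, CF_t, discount factor 1/(1+y/m)^(m*t), PV):
  t = 1.0000: CF_t = 22.000000, DF = 0.977517, PV = 21.505376
  t = 2.0000: CF_t = 22.000000, DF = 0.955540, PV = 21.021873
  t = 3.0000: CF_t = 22.000000, DF = 0.934056, PV = 20.549241
  t = 4.0000: CF_t = 22.000000, DF = 0.913056, PV = 20.087234
  t = 5.0000: CF_t = 1022.000000, DF = 0.892528, PV = 912.163578
Price P = sum_t PV_t = 995.327303
First compute Macaulay numerator sum_t t * PV_t:
  t * PV_t at t = 1.0000: 21.505376
  t * PV_t at t = 2.0000: 42.043747
  t * PV_t at t = 3.0000: 61.647722
  t * PV_t at t = 4.0000: 80.348937
  t * PV_t at t = 5.0000: 4560.817890
Macaulay duration D = 4766.363673 / 995.327303 = 4.788740
Modified duration = D / (1 + y/m) = 4.788740 / (1 + 0.023000) = 4.681075

Answer: Modified duration = 4.6811


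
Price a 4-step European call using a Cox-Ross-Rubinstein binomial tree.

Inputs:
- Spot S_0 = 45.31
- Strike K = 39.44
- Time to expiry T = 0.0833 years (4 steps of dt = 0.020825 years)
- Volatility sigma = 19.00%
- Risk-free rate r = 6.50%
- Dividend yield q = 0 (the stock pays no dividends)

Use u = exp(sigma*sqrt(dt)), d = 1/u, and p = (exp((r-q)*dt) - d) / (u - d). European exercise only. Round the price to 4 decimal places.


dt = T/N = 0.020825
u = exp(sigma*sqrt(dt)) = 1.027798; d = 1/u = 0.972954
p = (exp((r-q)*dt) - d) / (u - d) = 0.517844
Discount per step: exp(-r*dt) = 0.998647
Stock lattice S(k, i) with i counting down-moves:
  k=0: S(0,0) = 45.3100
  k=1: S(1,0) = 46.5695; S(1,1) = 44.0845
  k=2: S(2,0) = 47.8641; S(2,1) = 45.3100; S(2,2) = 42.8922
  k=3: S(3,0) = 49.1946; S(3,1) = 46.5695; S(3,2) = 44.0845; S(3,3) = 41.7321
  k=4: S(4,0) = 50.5621; S(4,1) = 47.8641; S(4,2) = 45.3100; S(4,3) = 42.8922; S(4,4) = 40.6035
Terminal payoffs V(N, i) = max(S_T - K, 0):
  V(4,0) = 11.122104; V(4,1) = 8.424067; V(4,2) = 5.870000; V(4,3) = 3.452220; V(4,4) = 1.163454
Backward induction: V(k, i) = exp(-r*dt) * [p * V(k+1, i) + (1-p) * V(k+1, i+1)].
  V(3,0) = exp(-r*dt) * [p*11.122104 + (1-p)*8.424067] = 9.807944
  V(3,1) = exp(-r*dt) * [p*8.424067 + (1-p)*5.870000] = 7.182878
  V(3,2) = exp(-r*dt) * [p*5.870000 + (1-p)*3.452220] = 4.697889
  V(3,3) = exp(-r*dt) * [p*3.452220 + (1-p)*1.163454] = 2.345500
  V(2,0) = exp(-r*dt) * [p*9.807944 + (1-p)*7.182878] = 8.530697
  V(2,1) = exp(-r*dt) * [p*7.182878 + (1-p)*4.697889] = 5.976630
  V(2,2) = exp(-r*dt) * [p*4.697889 + (1-p)*2.345500] = 3.558849
  V(1,0) = exp(-r*dt) * [p*8.530697 + (1-p)*5.976630] = 7.289364
  V(1,1) = exp(-r*dt) * [p*5.976630 + (1-p)*3.558849] = 4.804374
  V(0,0) = exp(-r*dt) * [p*7.289364 + (1-p)*4.804374] = 6.082971

Answer: Price = V(0,0) = 6.0830


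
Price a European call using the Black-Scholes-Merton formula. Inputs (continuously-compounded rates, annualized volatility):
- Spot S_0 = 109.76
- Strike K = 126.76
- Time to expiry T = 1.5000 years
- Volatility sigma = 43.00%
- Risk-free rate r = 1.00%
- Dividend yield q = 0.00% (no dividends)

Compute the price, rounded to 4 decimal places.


Answer: Price = 17.5192

Derivation:
d1 = (ln(S/K) + (r - q + 0.5*sigma^2) * T) / (sigma * sqrt(T)) = 0.01837237
d2 = d1 - sigma * sqrt(T) = -0.50826793
exp(-rT) = 0.98511194; exp(-qT) = 1.00000000
C = S_0 * exp(-qT) * N(d1) - K * exp(-rT) * N(d2)
N(d1) = 0.50732910; N(d2) = 0.30563273
C = 109.7600 * 1.00000000 * 0.50732910 - 126.7600 * 0.98511194 * 0.30563273 = 17.5192


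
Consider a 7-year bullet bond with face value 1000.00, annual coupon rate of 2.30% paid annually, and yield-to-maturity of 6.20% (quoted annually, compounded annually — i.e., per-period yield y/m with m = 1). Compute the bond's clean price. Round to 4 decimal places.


Answer: Price = 783.8263

Derivation:
Coupon per period c = face * coupon_rate / m = 23.000000
Periods per year m = 1; per-period yield y/m = 0.062000
Number of cashflows N = 7
Cashflows (t years, CF_t, discount factor 1/(1+y/m)^(m*t), PV):
  t = 1.0000: CF_t = 23.000000, DF = 0.941620, PV = 21.657250
  t = 2.0000: CF_t = 23.000000, DF = 0.886647, PV = 20.392891
  t = 3.0000: CF_t = 23.000000, DF = 0.834885, PV = 19.202346
  t = 4.0000: CF_t = 23.000000, DF = 0.786144, PV = 18.081305
  t = 5.0000: CF_t = 23.000000, DF = 0.740248, PV = 17.025711
  t = 6.0000: CF_t = 23.000000, DF = 0.697032, PV = 16.031743
  t = 7.0000: CF_t = 1023.000000, DF = 0.656339, PV = 671.435063
Price P = sum_t PV_t = 783.826308


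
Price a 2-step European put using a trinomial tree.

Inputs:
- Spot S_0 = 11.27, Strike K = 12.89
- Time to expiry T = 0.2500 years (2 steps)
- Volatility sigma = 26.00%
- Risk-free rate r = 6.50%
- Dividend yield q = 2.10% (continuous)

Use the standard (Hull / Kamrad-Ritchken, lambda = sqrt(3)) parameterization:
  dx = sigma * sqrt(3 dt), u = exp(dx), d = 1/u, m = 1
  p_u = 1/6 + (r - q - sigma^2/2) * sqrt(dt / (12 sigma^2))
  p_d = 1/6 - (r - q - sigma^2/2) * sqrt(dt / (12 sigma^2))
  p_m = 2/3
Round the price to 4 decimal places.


Answer: Price = V(0,0) = 1.6187

Derivation:
dt = T/N = 0.125000; dx = sigma*sqrt(3*dt) = 0.159217
u = exp(dx) = 1.172592; d = 1/u = 0.852811
p_u = 0.170671, p_m = 0.666667, p_d = 0.162663
Discount per step: exp(-r*dt) = 0.991908
Stock lattice S(k, j) with j the centered position index:
  k=0: S(0,+0) = 11.2700
  k=1: S(1,-1) = 9.6112; S(1,+0) = 11.2700; S(1,+1) = 13.2151
  k=2: S(2,-2) = 8.1965; S(2,-1) = 9.6112; S(2,+0) = 11.2700; S(2,+1) = 13.2151; S(2,+2) = 15.4959
Terminal payoffs V(N, j) = max(K - S_T, 0):
  V(2,-2) = 4.693472; V(2,-1) = 3.278815; V(2,+0) = 1.620000; V(2,+1) = 0.000000; V(2,+2) = 0.000000
Backward induction: V(k, j) = exp(-r*dt) * [p_u * V(k+1, j+1) + p_m * V(k+1, j) + p_d * V(k+1, j-1)]
  V(1,-1) = exp(-r*dt) * [p_u*1.620000 + p_m*3.278815 + p_d*4.693472] = 3.199713
  V(1,+0) = exp(-r*dt) * [p_u*0.000000 + p_m*1.620000 + p_d*3.278815] = 1.600286
  V(1,+1) = exp(-r*dt) * [p_u*0.000000 + p_m*0.000000 + p_d*1.620000] = 0.261381
  V(0,+0) = exp(-r*dt) * [p_u*0.261381 + p_m*1.600286 + p_d*3.199713] = 1.618735


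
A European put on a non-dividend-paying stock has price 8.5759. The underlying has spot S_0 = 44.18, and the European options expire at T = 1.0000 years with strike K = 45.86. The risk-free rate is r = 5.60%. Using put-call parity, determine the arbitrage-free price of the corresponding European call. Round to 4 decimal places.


Answer: Call price = 9.3935

Derivation:
Put-call parity: C - P = S_0 * exp(-qT) - K * exp(-rT).
S_0 * exp(-qT) = 44.1800 * 1.00000000 = 44.18000000
K * exp(-rT) = 45.8600 * 0.94553914 = 43.36242477
C = P + S*exp(-qT) - K*exp(-rT)
C = 8.5759 + 44.18000000 - 43.36242477 = 9.3935


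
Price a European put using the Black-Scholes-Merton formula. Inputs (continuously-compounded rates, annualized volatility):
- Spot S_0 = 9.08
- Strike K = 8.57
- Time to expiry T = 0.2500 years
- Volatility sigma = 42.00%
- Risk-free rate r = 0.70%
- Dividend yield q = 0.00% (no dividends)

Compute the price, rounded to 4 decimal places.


Answer: Price = 0.5042

Derivation:
d1 = (ln(S/K) + (r - q + 0.5*sigma^2) * T) / (sigma * sqrt(T)) = 0.38860219
d2 = d1 - sigma * sqrt(T) = 0.17860219
exp(-rT) = 0.99825153; exp(-qT) = 1.00000000
P = K * exp(-rT) * N(-d2) - S_0 * exp(-qT) * N(-d1)
N(-d1) = 0.34878522; N(-d2) = 0.42912504
P = 8.5700 * 0.99825153 * 0.42912504 - 9.0800 * 1.00000000 * 0.34878522 = 0.5042


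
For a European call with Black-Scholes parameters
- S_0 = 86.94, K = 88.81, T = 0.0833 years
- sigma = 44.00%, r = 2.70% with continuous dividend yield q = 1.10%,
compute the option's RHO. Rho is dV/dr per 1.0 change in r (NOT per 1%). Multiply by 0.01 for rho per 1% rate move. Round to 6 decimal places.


d1 = -0.0935871800; d2 = -0.2205788332
phi(d1) = 0.3971990203; exp(-qT) = 0.9990841197; exp(-rT) = 0.9977534273
N(d2) = 0.4127101919
Rho = K*T*exp(-rT)*N(d2) = 88.8100 * 0.0833 * 0.9977534273 * 0.4127101919 = 3.046318

Answer: Rho = 3.046318


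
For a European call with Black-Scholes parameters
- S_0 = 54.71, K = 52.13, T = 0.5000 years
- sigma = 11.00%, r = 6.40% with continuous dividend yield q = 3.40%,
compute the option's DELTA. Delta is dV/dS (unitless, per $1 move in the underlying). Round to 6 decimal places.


d1 = 0.8527824685; d2 = 0.7750007225
phi(d1) = 0.2773271279; exp(-qT) = 0.9831436846; exp(-rT) = 0.9685065821
N(d1) = 0.8031100261
Delta = exp(-qT) * N(d1) = 0.9831436846 * 0.8031100261 = 0.789573

Answer: Delta = 0.789573


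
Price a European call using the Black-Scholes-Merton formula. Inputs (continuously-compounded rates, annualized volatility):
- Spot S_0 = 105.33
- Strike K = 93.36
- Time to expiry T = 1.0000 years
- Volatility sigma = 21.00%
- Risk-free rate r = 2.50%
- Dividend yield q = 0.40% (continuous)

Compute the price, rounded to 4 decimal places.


d1 = (ln(S/K) + (r - q + 0.5*sigma^2) * T) / (sigma * sqrt(T)) = 0.77945377
d2 = d1 - sigma * sqrt(T) = 0.56945377
exp(-rT) = 0.97530991; exp(-qT) = 0.99600799
C = S_0 * exp(-qT) * N(d1) - K * exp(-rT) * N(d2)
N(d1) = 0.78214377; N(d2) = 0.71547588
C = 105.3300 * 0.99600799 * 0.78214377 - 93.3600 * 0.97530991 * 0.71547588 = 16.9067

Answer: Price = 16.9067


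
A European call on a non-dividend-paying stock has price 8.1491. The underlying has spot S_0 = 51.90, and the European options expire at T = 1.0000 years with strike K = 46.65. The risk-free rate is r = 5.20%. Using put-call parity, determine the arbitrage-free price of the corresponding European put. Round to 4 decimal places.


Put-call parity: C - P = S_0 * exp(-qT) - K * exp(-rT).
S_0 * exp(-qT) = 51.9000 * 1.00000000 = 51.90000000
K * exp(-rT) = 46.6500 * 0.94932887 = 44.28619164
P = C - S*exp(-qT) + K*exp(-rT)
P = 8.1491 - 51.90000000 + 44.28619164 = 0.5353

Answer: Put price = 0.5353
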